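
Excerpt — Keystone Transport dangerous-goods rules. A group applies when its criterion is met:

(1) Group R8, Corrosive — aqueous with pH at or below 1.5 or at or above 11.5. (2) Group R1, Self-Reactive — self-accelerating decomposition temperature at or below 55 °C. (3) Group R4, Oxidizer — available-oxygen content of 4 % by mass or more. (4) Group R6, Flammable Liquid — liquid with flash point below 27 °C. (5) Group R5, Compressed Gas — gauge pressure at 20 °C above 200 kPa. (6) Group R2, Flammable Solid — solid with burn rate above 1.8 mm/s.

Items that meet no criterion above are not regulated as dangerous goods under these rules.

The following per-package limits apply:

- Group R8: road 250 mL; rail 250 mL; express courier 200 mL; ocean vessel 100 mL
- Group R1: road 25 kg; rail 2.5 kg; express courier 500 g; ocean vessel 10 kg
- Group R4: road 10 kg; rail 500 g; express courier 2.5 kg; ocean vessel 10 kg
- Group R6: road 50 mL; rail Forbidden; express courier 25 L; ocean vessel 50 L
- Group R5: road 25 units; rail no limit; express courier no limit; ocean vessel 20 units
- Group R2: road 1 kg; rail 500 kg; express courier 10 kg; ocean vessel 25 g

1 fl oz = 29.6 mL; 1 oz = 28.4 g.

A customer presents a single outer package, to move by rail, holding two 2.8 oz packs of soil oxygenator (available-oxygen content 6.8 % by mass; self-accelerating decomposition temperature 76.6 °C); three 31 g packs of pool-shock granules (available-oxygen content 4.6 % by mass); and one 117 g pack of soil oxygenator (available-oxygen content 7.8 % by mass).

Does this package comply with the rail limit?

Yes

Available-oxygen content 6.8 % by mass meets the Group R4 criterion (Oxidizer), so the soil oxygenator is Group R4.
With available-oxygen content 4.6 % by mass (≥ 4 % by mass), the pool-shock granules fall in Group R4.
Available-oxygen content 7.8 % by mass meets the Group R4 criterion (Oxidizer), so the soil oxygenator is Group R4.
Total Group R4: (two 2.8 oz packs = 159.04 g) + (three 31 g packs = 93 g) + 117 g = 369.04 g.
369.04 g ≤ 500 g (rail limit, Group R4) — within limit.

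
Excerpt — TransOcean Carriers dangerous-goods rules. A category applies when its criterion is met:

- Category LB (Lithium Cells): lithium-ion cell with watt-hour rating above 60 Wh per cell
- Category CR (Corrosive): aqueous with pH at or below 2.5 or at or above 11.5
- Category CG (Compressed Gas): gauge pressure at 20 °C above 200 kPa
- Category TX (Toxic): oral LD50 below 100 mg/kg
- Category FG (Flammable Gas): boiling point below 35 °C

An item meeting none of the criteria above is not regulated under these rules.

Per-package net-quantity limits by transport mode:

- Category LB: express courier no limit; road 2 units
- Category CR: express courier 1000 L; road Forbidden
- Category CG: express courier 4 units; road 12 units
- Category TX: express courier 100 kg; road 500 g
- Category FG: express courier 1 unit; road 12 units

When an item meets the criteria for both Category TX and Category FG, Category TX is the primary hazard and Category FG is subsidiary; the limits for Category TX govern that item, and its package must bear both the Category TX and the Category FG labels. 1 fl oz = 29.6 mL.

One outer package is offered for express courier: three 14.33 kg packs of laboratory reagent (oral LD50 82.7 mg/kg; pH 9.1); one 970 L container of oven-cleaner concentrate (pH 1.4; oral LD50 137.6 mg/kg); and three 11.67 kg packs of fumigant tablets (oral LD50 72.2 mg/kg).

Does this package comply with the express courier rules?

Yes

Oral LD50 82.7 mg/kg meets the Category TX criterion (Toxic), so the laboratory reagent is Category TX.
The oven-cleaner concentrate has pH 1.4, which is ≤ 2.5, so it is Category CR (Corrosive).
Fumigant tablets: oral LD50 72.2 mg/kg < 100 mg/kg → Category TX (Toxic).
Total Category TX: (three 14.33 kg packs = 42.99 kg) + (three 11.67 kg packs = 35.01 kg) = 78 kg.
78 kg ≤ 100 kg (express courier limit, Category TX) — within limit.
Category CR quantity: 970 L.
970 L ≤ 1000 L (express courier limit, Category CR) — within limit.
Every hazard category is within its express courier limit and no segregation rule is violated.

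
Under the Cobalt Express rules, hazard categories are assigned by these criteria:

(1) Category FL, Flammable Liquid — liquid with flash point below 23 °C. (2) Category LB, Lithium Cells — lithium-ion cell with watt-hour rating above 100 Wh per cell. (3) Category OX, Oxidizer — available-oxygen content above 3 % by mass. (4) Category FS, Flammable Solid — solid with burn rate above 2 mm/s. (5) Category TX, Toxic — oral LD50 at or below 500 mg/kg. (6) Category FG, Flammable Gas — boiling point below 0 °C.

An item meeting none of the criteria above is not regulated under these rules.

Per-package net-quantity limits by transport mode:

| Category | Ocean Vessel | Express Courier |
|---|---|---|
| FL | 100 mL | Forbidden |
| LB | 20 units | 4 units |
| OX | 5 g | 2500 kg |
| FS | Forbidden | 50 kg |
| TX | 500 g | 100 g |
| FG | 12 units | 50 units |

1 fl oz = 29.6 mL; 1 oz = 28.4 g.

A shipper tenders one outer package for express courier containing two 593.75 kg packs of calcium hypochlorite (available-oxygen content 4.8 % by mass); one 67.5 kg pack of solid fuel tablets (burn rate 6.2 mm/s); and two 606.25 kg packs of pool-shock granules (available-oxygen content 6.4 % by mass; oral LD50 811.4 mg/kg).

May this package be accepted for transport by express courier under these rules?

The calcium hypochlorite has available-oxygen content 4.8 % by mass, which is > 3 % by mass, so it is Category OX (Oxidizer).
Burn rate 6.2 mm/s meets the Category FS criterion (Flammable Solid), so the solid fuel tablets are Category FS.
Pool-shock granules: available-oxygen content 6.4 % by mass > 3 % by mass → Category OX (Oxidizer).
Category OX net quantity: (two 593.75 kg packs = 1187.5 kg) + (two 606.25 kg packs = 1212.5 kg) = 2400 kg.
That is within the Category OX express courier limit of 2500 kg.
Category FS quantity: 67.5 kg.
67.5 kg exceeds the express courier limit of 50 kg for Category FS.

No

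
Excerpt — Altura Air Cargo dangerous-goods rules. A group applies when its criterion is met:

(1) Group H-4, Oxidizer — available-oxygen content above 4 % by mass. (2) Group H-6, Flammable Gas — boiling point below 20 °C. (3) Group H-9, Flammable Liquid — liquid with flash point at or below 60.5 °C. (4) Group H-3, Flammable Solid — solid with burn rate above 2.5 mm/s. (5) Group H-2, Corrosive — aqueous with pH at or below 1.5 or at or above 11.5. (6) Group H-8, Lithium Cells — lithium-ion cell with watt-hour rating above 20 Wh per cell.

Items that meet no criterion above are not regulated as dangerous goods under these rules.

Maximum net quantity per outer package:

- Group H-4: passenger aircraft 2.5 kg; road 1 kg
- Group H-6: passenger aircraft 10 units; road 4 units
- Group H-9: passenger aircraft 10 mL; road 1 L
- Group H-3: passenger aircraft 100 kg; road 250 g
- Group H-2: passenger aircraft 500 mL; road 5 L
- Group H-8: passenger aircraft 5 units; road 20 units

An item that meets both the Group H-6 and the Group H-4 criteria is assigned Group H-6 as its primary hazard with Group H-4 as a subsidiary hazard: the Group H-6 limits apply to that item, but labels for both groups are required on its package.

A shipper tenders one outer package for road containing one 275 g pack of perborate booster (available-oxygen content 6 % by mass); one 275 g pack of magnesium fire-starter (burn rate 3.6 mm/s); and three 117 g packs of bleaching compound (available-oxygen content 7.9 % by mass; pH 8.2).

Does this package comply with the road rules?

No

Perborate booster: available-oxygen content 6 % by mass > 4 % by mass → Group H-4 (Oxidizer).
With burn rate 3.6 mm/s (> 2.5 mm/s), the magnesium fire-starter falls in Group H-3.
Available-oxygen content 7.9 % by mass meets the Group H-4 criterion (Oxidizer), so the bleaching compound is Group H-4.
Total Group H-4: 275 g + (three 117 g packs = 351 g) = 626 g.
That is within the Group H-4 road limit of 1 kg.
Group H-3 quantity: 275 g.
That exceeds the Group H-3 road limit of 250 g.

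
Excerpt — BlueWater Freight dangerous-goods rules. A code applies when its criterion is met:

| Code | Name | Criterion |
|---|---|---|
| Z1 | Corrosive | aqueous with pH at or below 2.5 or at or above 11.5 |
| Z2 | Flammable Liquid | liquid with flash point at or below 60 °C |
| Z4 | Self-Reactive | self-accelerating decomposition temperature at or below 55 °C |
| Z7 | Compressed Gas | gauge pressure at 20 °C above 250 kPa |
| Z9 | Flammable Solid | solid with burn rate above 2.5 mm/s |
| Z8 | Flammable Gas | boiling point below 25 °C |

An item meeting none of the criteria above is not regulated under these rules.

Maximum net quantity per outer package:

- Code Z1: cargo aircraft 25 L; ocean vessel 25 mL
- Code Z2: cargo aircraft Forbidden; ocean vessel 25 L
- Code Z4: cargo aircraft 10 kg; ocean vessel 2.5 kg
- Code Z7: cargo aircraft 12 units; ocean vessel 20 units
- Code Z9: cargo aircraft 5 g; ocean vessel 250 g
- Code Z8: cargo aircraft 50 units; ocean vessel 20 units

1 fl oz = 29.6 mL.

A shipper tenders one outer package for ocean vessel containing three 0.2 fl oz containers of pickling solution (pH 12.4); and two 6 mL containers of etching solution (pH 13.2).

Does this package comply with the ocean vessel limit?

No

pH 12.4 meets the Code Z1 criterion (Corrosive), so the pickling solution is Code Z1.
pH 13.2 meets the Code Z1 criterion (Corrosive), so the etching solution is Code Z1.
Code Z1 net quantity: (three 0.2 fl oz containers = 17.76 mL) + (two 6 mL containers = 12 mL) = 29.76 mL.
29.76 mL > 25 mL (ocean vessel limit, Code Z1) — over the limit.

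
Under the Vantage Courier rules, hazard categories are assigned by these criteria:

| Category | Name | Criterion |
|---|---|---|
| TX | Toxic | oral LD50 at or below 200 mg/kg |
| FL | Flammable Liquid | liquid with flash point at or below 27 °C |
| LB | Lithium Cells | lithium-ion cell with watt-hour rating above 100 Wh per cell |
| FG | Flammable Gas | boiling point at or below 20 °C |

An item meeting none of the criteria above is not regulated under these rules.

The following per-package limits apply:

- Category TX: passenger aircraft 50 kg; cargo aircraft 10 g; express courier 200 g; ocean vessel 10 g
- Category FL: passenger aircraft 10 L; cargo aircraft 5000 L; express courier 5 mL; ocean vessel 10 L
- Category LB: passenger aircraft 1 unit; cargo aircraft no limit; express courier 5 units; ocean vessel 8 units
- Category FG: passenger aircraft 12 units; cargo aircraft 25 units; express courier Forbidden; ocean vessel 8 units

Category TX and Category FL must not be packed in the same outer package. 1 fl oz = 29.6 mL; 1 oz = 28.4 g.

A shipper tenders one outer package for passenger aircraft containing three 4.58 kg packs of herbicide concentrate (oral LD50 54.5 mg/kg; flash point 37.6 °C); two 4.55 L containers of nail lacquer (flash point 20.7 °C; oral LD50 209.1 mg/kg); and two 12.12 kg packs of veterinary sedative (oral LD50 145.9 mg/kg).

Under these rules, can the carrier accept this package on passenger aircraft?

No

Oral LD50 54.5 mg/kg meets the Category TX criterion (Toxic), so the herbicide concentrate is Category TX.
With flash point 20.7 °C (≤ 27 °C), the nail lacquer falls in Category FL.
Oral LD50 145.9 mg/kg meets the Category TX criterion (Toxic), so the veterinary sedative is Category TX.
Total Category TX: (three 4.58 kg packs = 13.74 kg) + (two 12.12 kg packs = 24.24 kg) = 37.98 kg.
37.98 kg ≤ 50 kg (passenger aircraft limit, Category TX) — within limit.
Category FL quantity: two 4.55 L containers = 9.1 L.
9.1 L is within the passenger aircraft limit of 10 L for Category FL.
Category TX and Category FL may not share an outer package.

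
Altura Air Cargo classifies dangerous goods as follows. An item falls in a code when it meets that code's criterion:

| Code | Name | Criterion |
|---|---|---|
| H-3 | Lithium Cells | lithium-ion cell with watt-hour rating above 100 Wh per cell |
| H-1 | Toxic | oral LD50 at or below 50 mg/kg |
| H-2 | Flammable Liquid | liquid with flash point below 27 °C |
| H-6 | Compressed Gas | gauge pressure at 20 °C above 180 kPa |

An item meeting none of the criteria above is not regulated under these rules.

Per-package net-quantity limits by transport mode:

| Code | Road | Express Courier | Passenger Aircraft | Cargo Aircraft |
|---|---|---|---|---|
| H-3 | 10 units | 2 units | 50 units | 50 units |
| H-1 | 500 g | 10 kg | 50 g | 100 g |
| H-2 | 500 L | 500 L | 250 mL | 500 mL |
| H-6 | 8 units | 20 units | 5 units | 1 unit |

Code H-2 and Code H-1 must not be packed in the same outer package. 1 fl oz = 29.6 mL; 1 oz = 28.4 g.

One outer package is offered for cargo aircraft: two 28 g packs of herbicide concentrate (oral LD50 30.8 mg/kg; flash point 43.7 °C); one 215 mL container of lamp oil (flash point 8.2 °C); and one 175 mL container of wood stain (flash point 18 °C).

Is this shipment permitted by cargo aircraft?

With oral LD50 30.8 mg/kg (≤ 50 mg/kg), the herbicide concentrate falls in Code H-1.
Lamp oil: flash point 8.2 °C < 27 °C → Code H-2 (Flammable Liquid).
Flash point 18 °C meets the Code H-2 criterion (Flammable Liquid), so the wood stain is Code H-2.
Code H-2 net quantity: 215 mL + 175 mL = 390 mL.
390 mL ≤ 500 mL (cargo aircraft limit, Code H-2) — within limit.
Code H-1 quantity: two 28 g packs = 56 g.
56 g is within the cargo aircraft limit of 100 g for Code H-1.
Code H-2 and Code H-1 may not share an outer package.

No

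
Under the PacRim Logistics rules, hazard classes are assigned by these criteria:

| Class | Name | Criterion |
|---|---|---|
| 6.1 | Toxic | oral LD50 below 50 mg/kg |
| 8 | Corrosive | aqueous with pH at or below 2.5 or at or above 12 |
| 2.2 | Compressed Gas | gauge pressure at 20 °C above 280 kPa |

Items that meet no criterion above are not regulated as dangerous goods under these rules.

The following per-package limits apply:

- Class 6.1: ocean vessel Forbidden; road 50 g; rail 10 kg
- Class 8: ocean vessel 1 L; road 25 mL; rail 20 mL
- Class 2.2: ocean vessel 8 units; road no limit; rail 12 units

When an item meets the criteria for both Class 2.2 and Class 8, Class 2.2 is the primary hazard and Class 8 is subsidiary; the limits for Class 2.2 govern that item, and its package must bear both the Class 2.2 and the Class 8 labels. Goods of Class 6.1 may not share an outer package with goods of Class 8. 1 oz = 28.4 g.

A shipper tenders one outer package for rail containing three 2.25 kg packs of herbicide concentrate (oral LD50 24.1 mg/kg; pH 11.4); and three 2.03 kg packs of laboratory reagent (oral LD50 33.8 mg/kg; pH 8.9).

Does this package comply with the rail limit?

Herbicide concentrate: oral LD50 24.1 mg/kg < 50 mg/kg → Class 6.1 (Toxic).
The laboratory reagent has oral LD50 33.8 mg/kg, which is < 50 mg/kg, so it is Class 6.1 (Toxic).
Total Class 6.1: (three 2.25 kg packs = 6.75 kg) + (three 2.03 kg packs = 6.09 kg) = 12.84 kg.
That exceeds the Class 6.1 rail limit of 10 kg.

No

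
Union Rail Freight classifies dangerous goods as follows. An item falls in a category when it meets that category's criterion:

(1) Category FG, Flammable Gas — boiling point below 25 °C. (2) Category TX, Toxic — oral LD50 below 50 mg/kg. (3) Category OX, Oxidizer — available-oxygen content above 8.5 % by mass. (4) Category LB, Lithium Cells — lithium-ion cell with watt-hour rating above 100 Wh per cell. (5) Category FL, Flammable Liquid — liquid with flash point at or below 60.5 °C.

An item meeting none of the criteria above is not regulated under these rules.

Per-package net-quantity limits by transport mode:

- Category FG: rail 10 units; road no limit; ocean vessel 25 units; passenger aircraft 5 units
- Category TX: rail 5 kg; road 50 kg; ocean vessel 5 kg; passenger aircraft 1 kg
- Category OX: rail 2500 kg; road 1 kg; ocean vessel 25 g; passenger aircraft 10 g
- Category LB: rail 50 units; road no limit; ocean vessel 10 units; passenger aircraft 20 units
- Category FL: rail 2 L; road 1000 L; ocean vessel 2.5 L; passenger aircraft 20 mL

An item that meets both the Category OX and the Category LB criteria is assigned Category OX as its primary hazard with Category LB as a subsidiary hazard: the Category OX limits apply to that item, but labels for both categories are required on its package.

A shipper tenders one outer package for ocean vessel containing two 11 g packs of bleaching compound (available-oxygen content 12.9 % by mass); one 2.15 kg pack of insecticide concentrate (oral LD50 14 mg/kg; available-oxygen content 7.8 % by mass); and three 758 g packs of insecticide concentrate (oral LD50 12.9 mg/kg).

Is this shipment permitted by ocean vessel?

Yes

Available-oxygen content 12.9 % by mass meets the Category OX criterion (Oxidizer), so the bleaching compound is Category OX.
Oral LD50 14 mg/kg meets the Category TX criterion (Toxic), so the insecticide concentrate is Category TX.
Insecticide concentrate: oral LD50 12.9 mg/kg < 50 mg/kg → Category TX (Toxic).
Category OX quantity: two 11 g packs = 22 g.
That is within the Category OX ocean vessel limit of 25 g.
Total Category TX: 2.15 kg + (three 758 g packs = 2.274 kg) = 4.424 kg.
4.424 kg ≤ 5 kg (ocean vessel limit, Category TX) — within limit.
Every hazard category is within its ocean vessel limit and no segregation rule is violated.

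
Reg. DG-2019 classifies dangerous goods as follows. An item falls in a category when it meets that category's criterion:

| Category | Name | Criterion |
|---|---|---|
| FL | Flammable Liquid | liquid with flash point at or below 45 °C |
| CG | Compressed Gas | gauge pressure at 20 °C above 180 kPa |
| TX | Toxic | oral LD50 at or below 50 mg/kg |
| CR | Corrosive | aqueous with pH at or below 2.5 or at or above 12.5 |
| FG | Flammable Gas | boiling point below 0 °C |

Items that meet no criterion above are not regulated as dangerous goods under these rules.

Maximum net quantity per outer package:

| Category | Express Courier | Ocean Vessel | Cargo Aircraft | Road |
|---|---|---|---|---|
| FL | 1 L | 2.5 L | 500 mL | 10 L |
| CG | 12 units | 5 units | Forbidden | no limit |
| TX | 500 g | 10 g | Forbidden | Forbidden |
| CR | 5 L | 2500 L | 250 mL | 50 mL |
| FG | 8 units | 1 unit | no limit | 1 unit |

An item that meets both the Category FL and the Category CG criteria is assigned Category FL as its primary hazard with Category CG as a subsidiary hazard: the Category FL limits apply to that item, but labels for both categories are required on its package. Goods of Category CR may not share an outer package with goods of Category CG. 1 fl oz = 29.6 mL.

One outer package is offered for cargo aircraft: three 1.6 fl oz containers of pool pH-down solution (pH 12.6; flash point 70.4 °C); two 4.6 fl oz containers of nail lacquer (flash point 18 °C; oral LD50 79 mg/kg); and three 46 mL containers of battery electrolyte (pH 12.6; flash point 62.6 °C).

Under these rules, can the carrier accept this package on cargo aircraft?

No

pH 12.6 meets the Category CR criterion (Corrosive), so the pool pH-down solution is Category CR.
Nail lacquer: flash point 18 °C ≤ 45 °C → Category FL (Flammable Liquid).
pH 12.6 meets the Category CR criterion (Corrosive), so the battery electrolyte is Category CR.
Category CR net quantity: (three 1.6 fl oz containers = 142.08 mL) + (three 46 mL containers = 138 mL) = 280.08 mL.
That exceeds the Category CR cargo aircraft limit of 250 mL.
Category FL quantity: two 4.6 fl oz containers = 272.32 mL.
That is within the Category FL cargo aircraft limit of 500 mL.
The segregation rule (Category CR with Category CG) does not apply to Category CR with Category FL.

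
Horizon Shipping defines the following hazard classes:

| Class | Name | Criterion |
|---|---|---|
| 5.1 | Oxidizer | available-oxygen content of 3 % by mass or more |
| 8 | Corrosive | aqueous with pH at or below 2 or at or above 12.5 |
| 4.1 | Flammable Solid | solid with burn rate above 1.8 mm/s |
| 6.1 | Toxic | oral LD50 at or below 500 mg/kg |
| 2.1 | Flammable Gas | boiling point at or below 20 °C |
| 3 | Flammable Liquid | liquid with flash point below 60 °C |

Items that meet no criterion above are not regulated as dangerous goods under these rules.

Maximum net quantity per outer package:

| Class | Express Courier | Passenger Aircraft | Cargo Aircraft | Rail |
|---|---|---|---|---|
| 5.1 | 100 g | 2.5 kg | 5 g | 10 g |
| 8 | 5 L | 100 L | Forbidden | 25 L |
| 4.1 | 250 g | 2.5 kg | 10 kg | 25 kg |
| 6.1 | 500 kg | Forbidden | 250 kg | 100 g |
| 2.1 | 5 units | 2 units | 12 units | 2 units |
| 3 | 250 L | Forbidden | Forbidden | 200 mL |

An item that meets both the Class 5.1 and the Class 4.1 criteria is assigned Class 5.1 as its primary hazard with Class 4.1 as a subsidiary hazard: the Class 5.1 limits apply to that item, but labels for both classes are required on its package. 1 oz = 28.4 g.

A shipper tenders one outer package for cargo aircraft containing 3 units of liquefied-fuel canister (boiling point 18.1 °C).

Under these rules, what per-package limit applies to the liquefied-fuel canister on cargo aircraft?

12 units

Boiling point 18.1 °C meets the Class 2.1 criterion (Flammable Gas), so the liquefied-fuel canister is Class 2.1.
The cargo aircraft limit for Class 2.1 is 12 units.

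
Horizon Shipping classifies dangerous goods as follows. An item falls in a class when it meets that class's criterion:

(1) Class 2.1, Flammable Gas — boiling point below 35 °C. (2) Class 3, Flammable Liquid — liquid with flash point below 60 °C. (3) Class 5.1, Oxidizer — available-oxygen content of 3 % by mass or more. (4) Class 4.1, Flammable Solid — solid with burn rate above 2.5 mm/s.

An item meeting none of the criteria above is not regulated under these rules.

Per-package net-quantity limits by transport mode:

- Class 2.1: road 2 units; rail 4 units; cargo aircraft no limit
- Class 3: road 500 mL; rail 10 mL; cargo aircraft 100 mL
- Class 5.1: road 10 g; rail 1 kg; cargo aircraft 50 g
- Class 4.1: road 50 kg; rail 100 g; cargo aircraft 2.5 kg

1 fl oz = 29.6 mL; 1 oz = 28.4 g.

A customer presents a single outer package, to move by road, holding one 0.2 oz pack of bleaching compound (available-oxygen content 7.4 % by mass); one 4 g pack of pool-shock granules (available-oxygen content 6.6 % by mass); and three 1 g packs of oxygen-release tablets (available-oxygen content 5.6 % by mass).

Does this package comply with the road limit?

No

With available-oxygen content 7.4 % by mass (≥ 3 % by mass), the bleaching compound falls in Class 5.1.
Available-oxygen content 6.6 % by mass meets the Class 5.1 criterion (Oxidizer), so the pool-shock granules are Class 5.1.
Available-oxygen content 5.6 % by mass meets the Class 5.1 criterion (Oxidizer), so the oxygen-release tablets are Class 5.1.
Class 5.1 net quantity: (one 0.2 oz pack = 5.68 g) + 4 g + (three 1 g packs = 3 g) = 12.68 g.
12.68 g exceeds the road limit of 10 g for Class 5.1.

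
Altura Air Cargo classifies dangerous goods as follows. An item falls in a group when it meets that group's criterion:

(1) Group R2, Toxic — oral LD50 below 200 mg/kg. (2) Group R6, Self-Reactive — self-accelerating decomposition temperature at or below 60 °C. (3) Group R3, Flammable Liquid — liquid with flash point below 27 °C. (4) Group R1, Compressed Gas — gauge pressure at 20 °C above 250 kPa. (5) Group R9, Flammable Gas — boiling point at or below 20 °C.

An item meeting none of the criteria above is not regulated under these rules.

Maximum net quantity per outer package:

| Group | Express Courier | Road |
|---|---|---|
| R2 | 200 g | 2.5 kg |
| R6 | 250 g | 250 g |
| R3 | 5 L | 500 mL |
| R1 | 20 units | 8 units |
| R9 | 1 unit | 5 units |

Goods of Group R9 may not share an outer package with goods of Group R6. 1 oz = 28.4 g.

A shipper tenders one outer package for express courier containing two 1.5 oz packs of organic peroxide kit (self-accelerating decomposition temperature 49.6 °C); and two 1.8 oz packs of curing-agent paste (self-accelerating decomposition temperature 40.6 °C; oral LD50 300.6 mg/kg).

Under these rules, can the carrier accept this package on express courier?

Yes

Organic peroxide kit: self-accelerating decomposition temperature 49.6 °C ≤ 60 °C → Group R6 (Self-Reactive).
Self-accelerating decomposition temperature 40.6 °C meets the Group R6 criterion (Self-Reactive), so the curing-agent paste is Group R6.
Group R6 net quantity: (two 1.5 oz packs = 85.2 g) + (two 1.8 oz packs = 102.24 g) = 187.44 g.
187.44 g ≤ 250 g (express courier limit, Group R6) — within limit.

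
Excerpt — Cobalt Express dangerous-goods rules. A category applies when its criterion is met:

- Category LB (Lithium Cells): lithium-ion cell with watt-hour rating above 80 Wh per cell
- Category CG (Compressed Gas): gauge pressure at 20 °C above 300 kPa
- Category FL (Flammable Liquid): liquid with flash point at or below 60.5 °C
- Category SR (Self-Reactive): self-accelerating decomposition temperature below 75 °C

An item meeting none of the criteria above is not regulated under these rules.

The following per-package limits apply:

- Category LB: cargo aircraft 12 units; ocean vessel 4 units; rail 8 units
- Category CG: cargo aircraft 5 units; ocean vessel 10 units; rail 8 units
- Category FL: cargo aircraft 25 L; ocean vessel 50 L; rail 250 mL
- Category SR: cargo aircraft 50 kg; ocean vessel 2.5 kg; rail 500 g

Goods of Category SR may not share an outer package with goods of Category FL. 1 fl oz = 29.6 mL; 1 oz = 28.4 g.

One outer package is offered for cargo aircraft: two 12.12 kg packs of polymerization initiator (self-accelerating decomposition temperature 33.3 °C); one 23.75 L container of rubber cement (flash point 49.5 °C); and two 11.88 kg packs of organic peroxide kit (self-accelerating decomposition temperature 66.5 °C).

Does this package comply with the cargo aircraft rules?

The polymerization initiator has self-accelerating decomposition temperature 33.3 °C, which is < 75 °C, so it is Category SR (Self-Reactive).
The rubber cement has flash point 49.5 °C, which is ≤ 60.5 °C, so it is Category FL (Flammable Liquid).
Self-accelerating decomposition temperature 66.5 °C meets the Category SR criterion (Self-Reactive), so the organic peroxide kit is Category SR.
Category SR net quantity: (two 12.12 kg packs = 24.24 kg) + (two 11.88 kg packs = 23.76 kg) = 48 kg.
That is within the Category SR cargo aircraft limit of 50 kg.
Category FL quantity: 23.75 L.
That is within the Category FL cargo aircraft limit of 25 L.
Category SR and Category FL may not share an outer package.

No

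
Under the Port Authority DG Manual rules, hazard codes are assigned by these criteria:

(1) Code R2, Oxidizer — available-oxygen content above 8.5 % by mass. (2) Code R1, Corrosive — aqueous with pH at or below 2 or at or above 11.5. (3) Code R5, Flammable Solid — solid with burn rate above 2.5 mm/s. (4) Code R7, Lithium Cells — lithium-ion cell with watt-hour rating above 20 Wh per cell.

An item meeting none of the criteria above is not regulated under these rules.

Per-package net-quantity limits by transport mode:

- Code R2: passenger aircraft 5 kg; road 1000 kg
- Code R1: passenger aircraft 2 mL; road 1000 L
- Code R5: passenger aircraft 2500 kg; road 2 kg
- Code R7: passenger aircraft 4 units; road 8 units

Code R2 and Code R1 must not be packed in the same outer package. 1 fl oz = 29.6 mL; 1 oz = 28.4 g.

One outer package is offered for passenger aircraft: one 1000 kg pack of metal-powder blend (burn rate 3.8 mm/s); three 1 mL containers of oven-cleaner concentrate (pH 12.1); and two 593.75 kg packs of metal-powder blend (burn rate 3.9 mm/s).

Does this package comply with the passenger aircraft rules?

No

Metal-powder blend: burn rate 3.8 mm/s > 2.5 mm/s → Code R5 (Flammable Solid).
With pH 12.1 (≥ 11.5), the oven-cleaner concentrate falls in Code R1.
Burn rate 3.9 mm/s meets the Code R5 criterion (Flammable Solid), so the metal-powder blend is Code R5.
Code R1 quantity: three 1 mL containers = 3 mL.
That exceeds the Code R1 passenger aircraft limit of 2 mL.
Total Code R5: 1000 kg + (two 593.75 kg packs = 1187.5 kg) = 2187.5 kg.
2187.5 kg is within the passenger aircraft limit of 2500 kg for Code R5.
The segregation rule (Code R2 with Code R1) does not apply to Code R1 with Code R5.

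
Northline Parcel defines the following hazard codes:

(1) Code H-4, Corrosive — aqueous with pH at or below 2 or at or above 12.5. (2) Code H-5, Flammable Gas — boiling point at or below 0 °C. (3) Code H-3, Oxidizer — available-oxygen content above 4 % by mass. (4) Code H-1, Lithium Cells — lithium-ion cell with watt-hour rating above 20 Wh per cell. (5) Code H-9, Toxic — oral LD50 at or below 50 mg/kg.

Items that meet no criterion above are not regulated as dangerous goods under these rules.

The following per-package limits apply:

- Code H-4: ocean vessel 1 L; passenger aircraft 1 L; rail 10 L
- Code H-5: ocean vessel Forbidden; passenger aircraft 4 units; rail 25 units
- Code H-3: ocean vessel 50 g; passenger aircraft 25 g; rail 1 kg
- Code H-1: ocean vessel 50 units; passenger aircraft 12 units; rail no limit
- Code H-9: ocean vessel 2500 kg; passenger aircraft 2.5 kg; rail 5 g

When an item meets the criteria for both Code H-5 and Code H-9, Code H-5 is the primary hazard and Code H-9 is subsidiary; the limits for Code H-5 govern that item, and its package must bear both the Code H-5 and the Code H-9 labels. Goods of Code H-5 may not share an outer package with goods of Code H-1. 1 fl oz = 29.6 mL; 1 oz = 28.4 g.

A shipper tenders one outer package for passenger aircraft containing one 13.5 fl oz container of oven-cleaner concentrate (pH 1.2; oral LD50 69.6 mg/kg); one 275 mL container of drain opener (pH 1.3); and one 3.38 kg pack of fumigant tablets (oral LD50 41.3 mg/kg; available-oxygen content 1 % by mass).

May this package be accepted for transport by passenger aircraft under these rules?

No

Oven-cleaner concentrate: pH 1.2 ≤ 2 → Code H-4 (Corrosive).
The drain opener has pH 1.3, which is ≤ 2, so it is Code H-4 (Corrosive).
The fumigant tablets have oral LD50 41.3 mg/kg, which is ≤ 50 mg/kg, so they are Code H-9 (Toxic).
Code H-4 net quantity: (one 13.5 fl oz container = 399.6 mL) + 275 mL = 674.6 mL.
674.6 mL is within the passenger aircraft limit of 1 L for Code H-4.
Code H-9 quantity: 3.38 kg.
3.38 kg > 2.5 kg (passenger aircraft limit, Code H-9) — over the limit.
The segregation rule (Code H-5 with Code H-1) does not apply to Code H-4 with Code H-9.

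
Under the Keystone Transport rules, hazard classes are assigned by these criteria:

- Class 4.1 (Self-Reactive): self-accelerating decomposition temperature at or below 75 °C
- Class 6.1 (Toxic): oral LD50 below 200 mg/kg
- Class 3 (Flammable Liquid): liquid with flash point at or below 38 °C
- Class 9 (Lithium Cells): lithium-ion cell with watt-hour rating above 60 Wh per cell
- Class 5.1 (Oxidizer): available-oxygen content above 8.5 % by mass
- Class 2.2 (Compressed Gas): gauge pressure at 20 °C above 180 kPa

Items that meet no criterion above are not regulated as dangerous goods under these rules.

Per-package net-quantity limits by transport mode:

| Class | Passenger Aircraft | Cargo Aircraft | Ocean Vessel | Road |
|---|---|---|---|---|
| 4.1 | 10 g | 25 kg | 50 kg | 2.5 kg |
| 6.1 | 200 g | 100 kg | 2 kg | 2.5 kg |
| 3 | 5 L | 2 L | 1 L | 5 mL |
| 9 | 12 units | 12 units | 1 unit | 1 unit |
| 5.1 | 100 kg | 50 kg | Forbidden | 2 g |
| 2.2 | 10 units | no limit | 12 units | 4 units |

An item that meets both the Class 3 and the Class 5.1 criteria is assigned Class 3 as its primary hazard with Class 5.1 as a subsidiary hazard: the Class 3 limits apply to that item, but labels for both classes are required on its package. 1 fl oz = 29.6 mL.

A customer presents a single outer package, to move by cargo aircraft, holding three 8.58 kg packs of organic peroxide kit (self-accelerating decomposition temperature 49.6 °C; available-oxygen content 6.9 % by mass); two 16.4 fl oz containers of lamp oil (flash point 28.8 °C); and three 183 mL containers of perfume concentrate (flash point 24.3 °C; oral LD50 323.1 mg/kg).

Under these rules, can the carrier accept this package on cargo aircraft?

No

With self-accelerating decomposition temperature 49.6 °C (≤ 75 °C), the organic peroxide kit falls in Class 4.1.
Flash point 28.8 °C meets the Class 3 criterion (Flammable Liquid), so the lamp oil is Class 3.
The perfume concentrate has flash point 24.3 °C, which is ≤ 38 °C, so it is Class 3 (Flammable Liquid).
Total Class 3: (two 16.4 fl oz containers = 970.88 mL) + (three 183 mL containers = 549 mL) = 1519.88 mL.
1519.88 mL ≤ 2 L (cargo aircraft limit, Class 3) — within limit.
Class 4.1 quantity: three 8.58 kg packs = 25.74 kg.
That exceeds the Class 4.1 cargo aircraft limit of 25 kg.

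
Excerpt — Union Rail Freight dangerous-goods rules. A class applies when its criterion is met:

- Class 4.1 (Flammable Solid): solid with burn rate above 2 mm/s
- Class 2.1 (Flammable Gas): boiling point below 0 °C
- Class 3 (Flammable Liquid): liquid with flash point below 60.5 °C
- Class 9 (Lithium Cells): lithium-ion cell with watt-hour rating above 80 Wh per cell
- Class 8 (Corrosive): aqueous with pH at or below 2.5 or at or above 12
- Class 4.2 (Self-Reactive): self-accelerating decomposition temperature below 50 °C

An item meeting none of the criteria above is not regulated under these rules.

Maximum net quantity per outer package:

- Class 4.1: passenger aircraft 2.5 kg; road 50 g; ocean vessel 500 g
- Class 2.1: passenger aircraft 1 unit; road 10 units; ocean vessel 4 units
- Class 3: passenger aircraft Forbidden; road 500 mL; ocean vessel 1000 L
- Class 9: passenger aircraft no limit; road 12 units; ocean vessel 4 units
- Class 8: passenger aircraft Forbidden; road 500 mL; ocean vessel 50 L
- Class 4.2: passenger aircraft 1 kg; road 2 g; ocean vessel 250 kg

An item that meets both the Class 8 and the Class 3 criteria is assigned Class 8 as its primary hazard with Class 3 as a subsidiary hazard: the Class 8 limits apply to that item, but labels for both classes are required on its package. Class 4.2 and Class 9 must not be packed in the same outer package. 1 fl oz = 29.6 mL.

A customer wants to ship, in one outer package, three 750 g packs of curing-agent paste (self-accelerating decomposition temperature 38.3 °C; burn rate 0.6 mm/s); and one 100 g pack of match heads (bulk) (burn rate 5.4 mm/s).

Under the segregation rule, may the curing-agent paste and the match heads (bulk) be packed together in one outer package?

Yes

Self-accelerating decomposition temperature 38.3 °C meets the Class 4.2 criterion (Self-Reactive), so the curing-agent paste is Class 4.2.
With burn rate 5.4 mm/s (> 2 mm/s), the match heads (bulk) fall in Class 4.1.
No segregation rule bars Class 4.2 with Class 4.1.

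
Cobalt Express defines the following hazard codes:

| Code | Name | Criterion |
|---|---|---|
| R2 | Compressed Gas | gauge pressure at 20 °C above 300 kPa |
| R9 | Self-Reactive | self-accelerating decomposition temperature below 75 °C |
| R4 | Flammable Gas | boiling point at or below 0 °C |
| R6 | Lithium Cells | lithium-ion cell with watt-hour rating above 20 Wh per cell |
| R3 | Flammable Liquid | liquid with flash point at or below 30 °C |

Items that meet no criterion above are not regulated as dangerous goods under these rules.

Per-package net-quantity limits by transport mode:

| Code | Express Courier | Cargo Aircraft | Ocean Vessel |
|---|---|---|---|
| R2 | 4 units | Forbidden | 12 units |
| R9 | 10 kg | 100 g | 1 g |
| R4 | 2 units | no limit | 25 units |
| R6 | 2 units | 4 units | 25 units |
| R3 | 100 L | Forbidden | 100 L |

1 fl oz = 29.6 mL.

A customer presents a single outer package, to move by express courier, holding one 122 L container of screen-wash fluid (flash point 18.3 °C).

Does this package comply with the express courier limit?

With flash point 18.3 °C (≤ 30 °C), the screen-wash fluid falls in Code R3.
Code R3 quantity: 122 L.
122 L exceeds the express courier limit of 100 L for Code R3.

No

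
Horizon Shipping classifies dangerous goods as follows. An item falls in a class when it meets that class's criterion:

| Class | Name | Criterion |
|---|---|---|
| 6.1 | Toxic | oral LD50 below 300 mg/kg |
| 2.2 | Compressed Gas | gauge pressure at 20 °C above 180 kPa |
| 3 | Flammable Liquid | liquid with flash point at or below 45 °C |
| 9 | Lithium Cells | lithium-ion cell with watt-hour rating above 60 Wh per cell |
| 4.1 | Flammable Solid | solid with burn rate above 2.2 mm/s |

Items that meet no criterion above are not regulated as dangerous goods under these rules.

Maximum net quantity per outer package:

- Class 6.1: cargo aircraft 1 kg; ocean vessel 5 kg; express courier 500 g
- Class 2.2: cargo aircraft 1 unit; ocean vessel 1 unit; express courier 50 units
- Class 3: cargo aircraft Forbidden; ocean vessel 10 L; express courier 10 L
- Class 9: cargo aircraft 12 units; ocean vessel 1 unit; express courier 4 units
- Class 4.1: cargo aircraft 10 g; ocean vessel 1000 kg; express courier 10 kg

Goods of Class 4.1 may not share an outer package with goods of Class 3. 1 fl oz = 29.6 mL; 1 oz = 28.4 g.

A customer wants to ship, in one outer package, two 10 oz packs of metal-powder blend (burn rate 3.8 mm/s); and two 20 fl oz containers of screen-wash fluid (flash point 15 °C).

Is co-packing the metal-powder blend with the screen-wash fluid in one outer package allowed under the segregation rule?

Metal-powder blend: burn rate 3.8 mm/s > 2.2 mm/s → Class 4.1 (Flammable Solid).
With flash point 15 °C (≤ 45 °C), the screen-wash fluid falls in Class 3.
Class 4.1 and Class 3 may not share an outer package.

No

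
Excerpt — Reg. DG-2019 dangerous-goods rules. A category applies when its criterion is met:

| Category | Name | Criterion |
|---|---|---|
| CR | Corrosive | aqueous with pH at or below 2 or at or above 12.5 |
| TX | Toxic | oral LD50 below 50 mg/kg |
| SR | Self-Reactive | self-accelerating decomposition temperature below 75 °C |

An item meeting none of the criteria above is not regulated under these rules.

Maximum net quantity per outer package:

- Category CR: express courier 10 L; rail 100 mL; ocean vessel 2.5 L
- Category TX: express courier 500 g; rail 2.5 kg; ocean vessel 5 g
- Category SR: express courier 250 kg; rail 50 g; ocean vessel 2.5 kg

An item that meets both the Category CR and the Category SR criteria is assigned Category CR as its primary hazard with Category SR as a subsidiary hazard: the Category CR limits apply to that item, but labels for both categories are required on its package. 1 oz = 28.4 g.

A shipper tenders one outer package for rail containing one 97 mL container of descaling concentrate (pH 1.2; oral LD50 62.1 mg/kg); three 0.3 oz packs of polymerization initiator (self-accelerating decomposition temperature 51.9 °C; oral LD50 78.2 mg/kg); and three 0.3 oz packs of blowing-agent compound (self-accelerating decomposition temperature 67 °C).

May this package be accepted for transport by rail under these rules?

The descaling concentrate has pH 1.2, which is ≤ 2, so it is Category CR (Corrosive).
Polymerization initiator: self-accelerating decomposition temperature 51.9 °C < 75 °C → Category SR (Self-Reactive).
With self-accelerating decomposition temperature 67 °C (< 75 °C), the blowing-agent compound falls in Category SR.
Category SR net quantity: (three 0.3 oz packs = 25.56 g) + (three 0.3 oz packs = 25.56 g) = 51.12 g.
51.12 g > 50 g (rail limit, Category SR) — over the limit.
Category CR quantity: 97 mL.
97 mL is within the rail limit of 100 mL for Category CR.

No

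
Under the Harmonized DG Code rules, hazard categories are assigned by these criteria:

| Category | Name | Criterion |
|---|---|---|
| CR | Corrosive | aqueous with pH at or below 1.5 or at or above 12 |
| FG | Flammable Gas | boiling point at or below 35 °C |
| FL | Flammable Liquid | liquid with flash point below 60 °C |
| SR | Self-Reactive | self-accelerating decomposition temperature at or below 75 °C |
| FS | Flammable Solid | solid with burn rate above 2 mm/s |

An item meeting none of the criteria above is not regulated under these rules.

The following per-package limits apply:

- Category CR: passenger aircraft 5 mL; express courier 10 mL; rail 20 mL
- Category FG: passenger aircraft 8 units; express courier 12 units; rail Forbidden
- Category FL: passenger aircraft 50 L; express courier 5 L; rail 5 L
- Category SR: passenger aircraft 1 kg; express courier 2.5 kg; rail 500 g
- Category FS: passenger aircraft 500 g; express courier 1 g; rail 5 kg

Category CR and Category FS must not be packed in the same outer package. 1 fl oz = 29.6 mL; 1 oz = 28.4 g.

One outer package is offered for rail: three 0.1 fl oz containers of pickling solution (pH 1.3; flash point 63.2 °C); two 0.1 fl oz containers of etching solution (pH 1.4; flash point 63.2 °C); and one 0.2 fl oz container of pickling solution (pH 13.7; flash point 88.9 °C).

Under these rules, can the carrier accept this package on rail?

With pH 1.3 (≤ 1.5), the pickling solution falls in Category CR.
Etching solution: pH 1.4 ≤ 1.5 → Category CR (Corrosive).
pH 13.7 meets the Category CR criterion (Corrosive), so the pickling solution is Category CR.
Category CR net quantity: (three 0.1 fl oz containers = 8.88 mL) + (two 0.1 fl oz containers = 5.92 mL) + (one 0.2 fl oz container = 5.92 mL) = 20.72 mL.
That exceeds the Category CR rail limit of 20 mL.

No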